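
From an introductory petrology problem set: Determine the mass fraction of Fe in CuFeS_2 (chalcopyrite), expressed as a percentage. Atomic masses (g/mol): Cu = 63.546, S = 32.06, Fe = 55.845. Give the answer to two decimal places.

30.43 weight percent

Formula mass = 1·63.546 + 1·55.845 + 2·32.06 = 183.511 g/mol, of which 55.845 g is Fe.
So Fe makes up 55.845/183.511 = 0.3043 of the mass, i.e. 30.43%.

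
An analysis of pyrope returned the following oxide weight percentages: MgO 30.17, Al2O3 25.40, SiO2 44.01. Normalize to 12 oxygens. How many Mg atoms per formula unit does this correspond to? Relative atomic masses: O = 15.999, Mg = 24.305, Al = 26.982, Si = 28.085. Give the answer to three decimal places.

MgO: 30.17/40.304 = 0.74856 mol → 0.74856 mol Mg, 0.74856 mol O.
Al2O3: 25.40/101.961 = 0.24911 mol → 0.49822 mol Al, 0.74733 mol O.
SiO2: 44.01/60.083 = 0.73249 mol → 0.73249 mol Si, 1.46498 mol O.
Total oxygen = 2.96087 mol. Normalization factor = 12/2.96087 = 4.05286.
Mg per 12 O = 0.74856 × 4.05286 = 3.034.

3.034 Mg apfu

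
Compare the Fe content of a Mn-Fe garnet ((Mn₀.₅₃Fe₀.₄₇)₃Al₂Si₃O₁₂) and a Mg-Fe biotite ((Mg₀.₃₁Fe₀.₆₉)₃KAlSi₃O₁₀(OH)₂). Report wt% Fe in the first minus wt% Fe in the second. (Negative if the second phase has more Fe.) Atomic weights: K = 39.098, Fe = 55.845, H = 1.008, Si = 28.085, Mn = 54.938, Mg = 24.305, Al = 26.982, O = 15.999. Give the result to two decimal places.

-8.09 percentage points

First mineral: 78.741 g Fe in 496.300 g formula = 15.87 wt% Fe.
Second mineral: 115.599 g Fe in 482.542 g formula = 23.96 wt% Fe.
15.87% − 23.96% gives a difference of -8.09 percentage points.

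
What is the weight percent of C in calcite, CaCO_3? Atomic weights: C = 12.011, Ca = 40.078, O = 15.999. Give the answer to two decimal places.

12.00 mass %

M(CaCO_3) = 100.086 g/mol.
C contributes 1 × 12.011 = 12.011 g per mole.
12.011/100.086 = 0.1200 → 12.00%.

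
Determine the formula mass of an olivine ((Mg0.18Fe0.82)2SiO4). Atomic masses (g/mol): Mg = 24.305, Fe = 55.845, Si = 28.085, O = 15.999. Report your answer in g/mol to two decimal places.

192.42 g/mol

The formula mass is the sum 0.36·24.305 + 1.64·55.845 + 1·28.085 + 4·15.999.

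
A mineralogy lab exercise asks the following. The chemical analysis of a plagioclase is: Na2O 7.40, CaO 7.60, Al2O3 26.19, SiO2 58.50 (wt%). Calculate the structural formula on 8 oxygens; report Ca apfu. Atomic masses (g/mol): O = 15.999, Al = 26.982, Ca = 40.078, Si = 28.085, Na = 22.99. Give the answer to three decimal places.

0.365 Ca apfu

Na2O: 7.40/61.979 = 0.11940 mol → 0.23880 mol Na, 0.11940 mol O.
CaO: 7.60/56.077 = 0.13553 mol → 0.13553 mol Ca, 0.13553 mol O.
Al2O3: 26.19/101.961 = 0.25686 mol → 0.51372 mol Al, 0.77058 mol O.
SiO2: 58.50/60.083 = 0.97365 mol → 0.97365 mol Si, 1.94730 mol O.
Total oxygen = 2.97281 mol. Normalization factor = 8/2.97281 = 2.69106.
Ca per 8 O = 0.13553 × 2.69106 = 0.365.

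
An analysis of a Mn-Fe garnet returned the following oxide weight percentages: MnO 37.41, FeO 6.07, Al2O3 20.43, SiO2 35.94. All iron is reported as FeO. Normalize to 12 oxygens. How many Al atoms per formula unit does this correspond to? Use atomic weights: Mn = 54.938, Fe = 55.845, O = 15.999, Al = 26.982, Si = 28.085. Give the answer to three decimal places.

37.41 wt% MnO ÷ 70.937 g/mol = 0.52737 mol, giving 0.52737 Mn and 0.52737 O.
6.07 wt% FeO ÷ 71.844 g/mol = 0.08449 mol, giving 0.08449 Fe and 0.08449 O.
20.43 wt% Al2O3 ÷ 101.961 g/mol = 0.20037 mol, giving 0.40074 Al and 0.60111 O.
35.94 wt% SiO2 ÷ 60.083 g/mol = 0.59817 mol, giving 0.59817 Si and 1.19634 O.
Oxygen sums to 2.40931; scaling by 12/2.40931 = 4.98068 puts the formula on 12 O.
Al: 0.40074 × 4.98068 = 1.996 atoms per formula unit.

1.996 Al apfu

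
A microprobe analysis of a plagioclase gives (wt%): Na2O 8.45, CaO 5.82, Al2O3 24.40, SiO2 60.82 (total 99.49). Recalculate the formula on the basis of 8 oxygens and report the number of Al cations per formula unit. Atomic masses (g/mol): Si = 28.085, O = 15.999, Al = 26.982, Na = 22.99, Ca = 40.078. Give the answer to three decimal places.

8.45 wt% Na2O ÷ 61.979 g/mol = 0.13634 mol, giving 0.27268 Na and 0.13634 O.
5.82 wt% CaO ÷ 56.077 g/mol = 0.10379 mol, giving 0.10379 Ca and 0.10379 O.
24.40 wt% Al2O3 ÷ 101.961 g/mol = 0.23931 mol, giving 0.47862 Al and 0.71793 O.
60.82 wt% SiO2 ÷ 60.083 g/mol = 1.01227 mol, giving 1.01227 Si and 2.02454 O.
Oxygen sums to 2.98260; scaling by 8/2.98260 = 2.68222 puts the formula on 8 O.
Al: 0.47862 × 2.68222 = 1.284 atoms per formula unit.

1.284 Al apfu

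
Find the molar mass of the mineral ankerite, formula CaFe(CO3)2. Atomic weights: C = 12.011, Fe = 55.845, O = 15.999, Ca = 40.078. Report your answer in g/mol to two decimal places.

215.94 g/mol

M = 1(40.078) + 1(55.845) + 2(12.011) + 6(15.999)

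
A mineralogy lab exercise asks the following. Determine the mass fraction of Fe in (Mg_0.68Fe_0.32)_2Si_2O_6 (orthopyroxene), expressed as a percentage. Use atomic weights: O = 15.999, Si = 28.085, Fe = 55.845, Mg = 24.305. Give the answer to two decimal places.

Formula mass = 1.36×24.305 + 0.64×55.845 + 2×28.085 + 6×15.999 = 220.960 g/mol, of which 35.741 g is Fe.
So Fe makes up 35.741/220.960 = 0.1618 of the mass, i.e. 16.18%.

16.18 wt%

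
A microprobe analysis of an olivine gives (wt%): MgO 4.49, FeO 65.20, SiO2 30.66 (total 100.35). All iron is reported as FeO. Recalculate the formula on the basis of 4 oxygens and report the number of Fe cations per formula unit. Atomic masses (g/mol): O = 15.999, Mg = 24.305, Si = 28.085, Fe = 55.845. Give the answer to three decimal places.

MgO (M=40.304): mol = 0.11140; Mg = 0.11140, O = 0.11140.
FeO (M=71.844): mol = 0.90752; Fe = 0.90752, O = 0.90752.
SiO2 (M=60.083): mol = 0.51029; Si = 0.51029, O = 1.02058.
ΣO = 2.03950; factor = 4/ΣO = 1.96127.
Fe apfu = 0.90752 × 1.96127 = 1.780.

1.780 Fe apfu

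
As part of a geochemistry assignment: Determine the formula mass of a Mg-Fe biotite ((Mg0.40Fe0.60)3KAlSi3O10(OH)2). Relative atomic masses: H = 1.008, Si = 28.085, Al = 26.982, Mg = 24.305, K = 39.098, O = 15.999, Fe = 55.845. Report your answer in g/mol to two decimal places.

474.03 g/mol

M = 1.20×24.305 + 1.80×55.845 + 1×39.098 + 1×26.982 + 3×28.085 + 12×15.999 + 2×1.008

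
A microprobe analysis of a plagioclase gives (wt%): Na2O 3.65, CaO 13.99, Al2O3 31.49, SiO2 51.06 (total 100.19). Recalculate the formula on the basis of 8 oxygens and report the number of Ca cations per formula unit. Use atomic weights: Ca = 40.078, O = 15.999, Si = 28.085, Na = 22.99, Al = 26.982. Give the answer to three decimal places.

3.65 wt% Na2O ÷ 61.979 g/mol = 0.05889 mol, giving 0.11778 Na and 0.05889 O.
13.99 wt% CaO ÷ 56.077 g/mol = 0.24948 mol, giving 0.24948 Ca and 0.24948 O.
31.49 wt% Al2O3 ÷ 101.961 g/mol = 0.30884 mol, giving 0.61768 Al and 0.92652 O.
51.06 wt% SiO2 ÷ 60.083 g/mol = 0.84982 mol, giving 0.84982 Si and 1.69964 O.
Oxygen sums to 2.93453; scaling by 8/2.93453 = 2.72616 puts the formula on 8 O.
Ca: 0.24948 × 2.72616 = 0.680 atoms per formula unit.

0.680 Ca apfu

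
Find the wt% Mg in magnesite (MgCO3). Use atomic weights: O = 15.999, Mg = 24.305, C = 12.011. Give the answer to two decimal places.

M(MgCO3) = 84.313 g/mol.
Mg contributes 1 × 24.305 = 24.305 g per mole.
24.305/84.313 = 0.2883 → 28.83%.

28.83 mass %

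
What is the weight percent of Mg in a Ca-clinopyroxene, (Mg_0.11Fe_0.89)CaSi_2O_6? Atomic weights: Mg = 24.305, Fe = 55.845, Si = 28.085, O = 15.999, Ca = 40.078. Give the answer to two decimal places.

1.09 wt%

Molar mass of (Mg_0.11Fe_0.89)CaSi_2O_6: 0.11*24.305 + 0.89*55.845 + 1*40.078 + 2*28.085 + 6*15.999 = 244.618 g/mol.
Mass of Mg per formula unit: 0.11 × 24.305 = 2.674 g.
Weight fraction Mg = 2.674 / 244.618 = 0.0109.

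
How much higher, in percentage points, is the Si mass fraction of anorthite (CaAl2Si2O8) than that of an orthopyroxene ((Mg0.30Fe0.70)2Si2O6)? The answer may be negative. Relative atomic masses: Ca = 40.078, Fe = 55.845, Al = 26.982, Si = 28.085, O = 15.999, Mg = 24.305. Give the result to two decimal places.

-2.74 percentage points

M(CaAl2Si2O8) = 278.204 g/mol, so wt% Si = 56.170/278.204 × 100 = 20.19%.
M((Mg0.30Fe0.70)2Si2O6) = 244.930 g/mol, so wt% Si = 56.170/244.930 × 100 = 22.93%.
20.19 − 22.93 = -2.74 pp.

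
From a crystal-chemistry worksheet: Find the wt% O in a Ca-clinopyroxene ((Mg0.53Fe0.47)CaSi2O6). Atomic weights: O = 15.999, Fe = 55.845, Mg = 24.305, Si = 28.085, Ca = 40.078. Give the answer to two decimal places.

41.49 mass %

Formula mass = 0.53×24.305 + 0.47×55.845 + 1×40.078 + 2×28.085 + 6×15.999 = 231.371 g/mol, of which 95.994 g is O.
So O makes up 95.994/231.371 = 0.4149 of the mass, i.e. 41.49%.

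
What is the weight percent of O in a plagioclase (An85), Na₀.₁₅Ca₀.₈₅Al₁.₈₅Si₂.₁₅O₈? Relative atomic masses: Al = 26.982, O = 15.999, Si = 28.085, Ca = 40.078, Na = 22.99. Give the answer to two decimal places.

Molar mass of Na₀.₁₅Ca₀.₈₅Al₁.₈₅Si₂.₁₅O₈: 0.15*22.99 + 0.85*40.078 + 1.85*26.982 + 2.15*28.085 + 8*15.999 = 275.806 g/mol.
Mass of O per formula unit: 8 × 15.999 = 127.992 g.
Weight fraction O = 127.992 / 275.806 = 0.4641.

46.41 wt%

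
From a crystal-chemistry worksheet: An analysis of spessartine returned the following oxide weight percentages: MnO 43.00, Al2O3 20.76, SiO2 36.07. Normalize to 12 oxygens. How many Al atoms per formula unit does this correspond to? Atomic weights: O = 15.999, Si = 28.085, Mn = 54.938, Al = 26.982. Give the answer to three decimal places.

43.00 wt% MnO ÷ 70.937 g/mol = 0.60617 mol, giving 0.60617 Mn and 0.60617 O.
20.76 wt% Al2O3 ÷ 101.961 g/mol = 0.20361 mol, giving 0.40722 Al and 0.61083 O.
36.07 wt% SiO2 ÷ 60.083 g/mol = 0.60034 mol, giving 0.60034 Si and 1.20068 O.
Oxygen sums to 2.41768; scaling by 12/2.41768 = 4.96344 puts the formula on 12 O.
Al: 0.40722 × 4.96344 = 2.021 atoms per formula unit.

2.021 Al apfu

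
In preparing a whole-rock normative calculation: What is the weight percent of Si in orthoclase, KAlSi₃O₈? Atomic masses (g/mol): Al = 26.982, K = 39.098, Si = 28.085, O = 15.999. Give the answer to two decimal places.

M(KAlSi₃O₈) = 278.327 g/mol.
Si contributes 3 × 28.085 = 84.255 g per mole.
84.255/278.327 = 0.3027 → 30.27%.

30.27 wt%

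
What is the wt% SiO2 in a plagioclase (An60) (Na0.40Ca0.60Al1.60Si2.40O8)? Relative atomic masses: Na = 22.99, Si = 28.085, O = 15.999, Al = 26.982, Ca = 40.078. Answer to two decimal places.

53.05 wt%

Molar mass of Na0.40Ca0.60Al1.60Si2.40O8 = 0.40×22.99 + 0.60×40.078 + 1.60×26.982 + 2.40×28.085 + 8×15.999 = 271.810 g/mol.
Each formula unit contains 2.40 Si, equivalent to 2.40/1 = 2.4000 mol SiO2.
M(SiO2) = 1×28.085 + 2×15.999 = 60.083 g/mol.
Mass of SiO2 per formula unit = 2.4000 × 60.083 = 144.199 g.
SiO2 wt% = 144.199 / 271.810 × 100 = 53.05%.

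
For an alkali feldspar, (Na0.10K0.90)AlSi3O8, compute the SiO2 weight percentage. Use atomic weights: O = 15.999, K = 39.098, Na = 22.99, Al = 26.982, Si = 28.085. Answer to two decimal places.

Molar mass of (Na0.10K0.90)AlSi3O8 = 0.10*22.99 + 0.90*39.098 + 1*26.982 + 3*28.085 + 8*15.999 = 276.716 g/mol.
Each formula unit contains 3 Si, equivalent to 3/1 = 3.0000 mol SiO2.
M(SiO2) = 1×28.085 + 2×15.999 = 60.083 g/mol.
Mass of SiO2 per formula unit = 3.0000 × 60.083 = 180.249 g.
SiO2 wt% = 180.249 / 276.716 × 100 = 65.14%.

65.14 wt%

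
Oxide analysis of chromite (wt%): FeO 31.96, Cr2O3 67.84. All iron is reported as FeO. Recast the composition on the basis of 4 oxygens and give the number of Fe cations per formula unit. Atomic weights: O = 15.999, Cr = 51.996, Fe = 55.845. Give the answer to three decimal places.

FeO: 31.96/71.844 = 0.44485 mol → 0.44485 mol Fe, 0.44485 mol O.
Cr2O3: 67.84/151.989 = 0.44635 mol → 0.89270 mol Cr, 1.33905 mol O.
Total oxygen = 1.78390 mol. Normalization factor = 4/1.78390 = 2.24228.
Fe per 4 O = 0.44485 × 2.24228 = 0.997.

0.997 Fe apfu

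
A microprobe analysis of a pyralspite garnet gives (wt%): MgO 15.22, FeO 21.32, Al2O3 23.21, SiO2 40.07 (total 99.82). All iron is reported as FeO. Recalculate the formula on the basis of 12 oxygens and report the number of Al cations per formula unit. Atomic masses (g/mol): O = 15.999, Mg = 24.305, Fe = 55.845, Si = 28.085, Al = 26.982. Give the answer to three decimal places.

2.030 Al apfu

15.22 wt% MgO ÷ 40.304 g/mol = 0.37763 mol, giving 0.37763 Mg and 0.37763 O.
21.32 wt% FeO ÷ 71.844 g/mol = 0.29675 mol, giving 0.29675 Fe and 0.29675 O.
23.21 wt% Al2O3 ÷ 101.961 g/mol = 0.22764 mol, giving 0.45528 Al and 0.68292 O.
40.07 wt% SiO2 ÷ 60.083 g/mol = 0.66691 mol, giving 0.66691 Si and 1.33382 O.
Oxygen sums to 2.69112; scaling by 12/2.69112 = 4.45911 puts the formula on 12 O.
Al: 0.45528 × 4.45911 = 2.030 atoms per formula unit.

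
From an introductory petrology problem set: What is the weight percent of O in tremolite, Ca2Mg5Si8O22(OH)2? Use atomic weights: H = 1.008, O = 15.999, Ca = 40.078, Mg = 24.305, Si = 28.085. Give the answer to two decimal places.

Molar mass of Ca2Mg5Si8O22(OH)2: 2*40.078 + 5*24.305 + 8*28.085 + 24*15.999 + 2*1.008 = 812.353 g/mol.
Mass of O per formula unit: 24 × 15.999 = 383.976 g.
Weight fraction O = 383.976 / 812.353 = 0.4727.

47.27 weight percent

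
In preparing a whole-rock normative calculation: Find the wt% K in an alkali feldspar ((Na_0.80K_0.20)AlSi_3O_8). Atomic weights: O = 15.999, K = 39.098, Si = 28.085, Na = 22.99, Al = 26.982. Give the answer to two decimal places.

M((Na_0.80K_0.20)AlSi_3O_8) = 265.441 g/mol.
K contributes 0.20 × 39.098 = 7.820 g per mole.
7.820/265.441 = 0.0295 → 2.95%.

2.95 wt%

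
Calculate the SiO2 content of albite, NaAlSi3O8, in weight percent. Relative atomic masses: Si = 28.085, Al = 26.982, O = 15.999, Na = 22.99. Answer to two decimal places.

68.74 wt%

M(NaAlSi3O8) = 262.219 g/mol; M(SiO2) = 60.083 g/mol.
Moles SiO2 per formula unit = 3 Si ÷ 1 = 3.0000.
SiO2 fraction = (3.0000 × 60.083) / 262.219 = 180.249/262.219 = 0.6874.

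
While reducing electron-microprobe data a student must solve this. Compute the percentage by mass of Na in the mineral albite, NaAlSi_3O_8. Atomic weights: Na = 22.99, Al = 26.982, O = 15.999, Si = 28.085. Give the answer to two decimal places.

8.77 mass %

M(NaAlSi_3O_8) = 262.219 g/mol.
Na contributes 1 × 22.99 = 22.990 g per mole.
22.990/262.219 = 0.0877 → 8.77%.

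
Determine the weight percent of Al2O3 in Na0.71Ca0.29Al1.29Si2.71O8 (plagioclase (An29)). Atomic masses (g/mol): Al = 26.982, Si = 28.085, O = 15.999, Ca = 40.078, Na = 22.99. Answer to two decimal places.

24.64 wt%

M(Na0.71Ca0.29Al1.29Si2.71O8) = 266.855 g/mol; M(Al2O3) = 101.961 g/mol.
Moles Al2O3 per formula unit = 1.29 Al ÷ 2 = 0.6450.
Al2O3 fraction = (0.6450 × 101.961) / 266.855 = 65.765/266.855 = 0.2464.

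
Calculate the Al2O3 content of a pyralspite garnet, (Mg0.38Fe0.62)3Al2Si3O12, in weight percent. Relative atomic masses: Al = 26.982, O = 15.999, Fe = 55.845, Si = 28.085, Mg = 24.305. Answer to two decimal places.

22.08 wt%

Molar mass of (Mg0.38Fe0.62)3Al2Si3O12 = 1.14*24.305 + 1.86*55.845 + 2*26.982 + 3*28.085 + 12*15.999 = 461.786 g/mol.
Each formula unit contains 2 Al, equivalent to 2/2 = 1.0000 mol Al2O3.
M(Al2O3) = 2×26.982 + 3×15.999 = 101.961 g/mol.
Mass of Al2O3 per formula unit = 1.0000 × 101.961 = 101.961 g.
Al2O3 wt% = 101.961 / 461.786 × 100 = 22.08%.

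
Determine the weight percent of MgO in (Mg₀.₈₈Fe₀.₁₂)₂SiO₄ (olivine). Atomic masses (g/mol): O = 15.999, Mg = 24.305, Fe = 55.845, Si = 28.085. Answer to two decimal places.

Molar mass of (Mg₀.₈₈Fe₀.₁₂)₂SiO₄ = 1.76*24.305 + 0.24*55.845 + 1*28.085 + 4*15.999 = 148.261 g/mol.
Each formula unit contains 1.76 Mg, equivalent to 1.76/1 = 1.7600 mol MgO.
M(MgO) = 1×24.305 + 1×15.999 = 40.304 g/mol.
Mass of MgO per formula unit = 1.7600 × 40.304 = 70.935 g.
MgO wt% = 70.935 / 148.261 × 100 = 47.84%.

47.84 wt%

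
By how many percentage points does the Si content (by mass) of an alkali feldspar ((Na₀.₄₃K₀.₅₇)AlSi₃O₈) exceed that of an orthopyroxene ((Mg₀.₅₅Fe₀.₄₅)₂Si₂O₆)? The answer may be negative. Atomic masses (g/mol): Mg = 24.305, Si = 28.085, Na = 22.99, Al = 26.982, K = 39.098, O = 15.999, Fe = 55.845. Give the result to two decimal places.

6.53 percentage points

First mineral: 84.255 g Si in 271.401 g formula = 31.04 wt% Si.
Second mineral: 56.170 g Si in 229.160 g formula = 24.51 wt% Si.
31.04% − 24.51% gives a difference of 6.53 percentage points.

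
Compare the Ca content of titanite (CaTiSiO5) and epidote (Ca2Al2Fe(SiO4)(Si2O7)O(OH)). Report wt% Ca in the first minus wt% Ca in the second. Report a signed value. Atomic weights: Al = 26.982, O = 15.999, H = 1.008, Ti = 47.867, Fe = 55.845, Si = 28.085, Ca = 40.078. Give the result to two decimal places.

3.86 percentage points

First mineral: 40.078 g Ca in 196.025 g formula = 20.45 wt% Ca.
Second mineral: 80.156 g Ca in 483.215 g formula = 16.59 wt% Ca.
20.45% − 16.59% gives a difference of 3.86 percentage points.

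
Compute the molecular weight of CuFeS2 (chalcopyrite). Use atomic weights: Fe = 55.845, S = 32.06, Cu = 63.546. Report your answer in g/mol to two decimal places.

M = 1·63.546 + 1·55.845 + 2·32.06

183.51 g/mol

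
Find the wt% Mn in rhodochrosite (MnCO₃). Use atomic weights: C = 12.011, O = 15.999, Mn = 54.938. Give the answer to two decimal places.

M(MnCO₃) = 114.946 g/mol.
Mn contributes 1 × 54.938 = 54.938 g per mole.
54.938/114.946 = 0.4779 → 47.79%.

47.79 weight percent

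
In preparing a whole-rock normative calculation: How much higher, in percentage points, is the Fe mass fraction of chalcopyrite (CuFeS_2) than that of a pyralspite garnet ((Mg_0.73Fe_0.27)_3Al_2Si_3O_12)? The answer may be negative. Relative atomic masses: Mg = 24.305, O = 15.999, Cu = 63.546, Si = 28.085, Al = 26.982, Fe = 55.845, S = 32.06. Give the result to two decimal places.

19.88 percentage points

M(CuFeS_2) = 183.511 g/mol, so wt% Fe = 55.845/183.511 × 100 = 30.43%.
M((Mg_0.73Fe_0.27)_3Al_2Si_3O_12) = 428.669 g/mol, so wt% Fe = 45.234/428.669 × 100 = 10.55%.
30.43 − 10.55 = 19.88 pp.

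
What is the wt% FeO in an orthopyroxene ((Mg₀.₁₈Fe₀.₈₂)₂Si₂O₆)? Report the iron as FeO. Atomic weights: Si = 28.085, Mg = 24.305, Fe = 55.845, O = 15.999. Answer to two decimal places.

46.66 wt%

M((Mg₀.₁₈Fe₀.₈₂)₂Si₂O₆) = 252.500 g/mol; M(FeO) = 71.844 g/mol.
Moles FeO per formula unit = 1.64 Fe ÷ 1 = 1.6400.
FeO fraction = (1.6400 × 71.844) / 252.500 = 117.824/252.500 = 0.4666.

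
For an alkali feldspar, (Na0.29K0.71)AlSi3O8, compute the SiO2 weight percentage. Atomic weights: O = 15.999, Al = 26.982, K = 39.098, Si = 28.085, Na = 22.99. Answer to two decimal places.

65.87 wt%

Formula mass = 273.656 g/mol.
3 Si → 3.0000 mol SiO2 per formula unit; M(SiO2) = 60.083, so SiO2 mass = 180.249 g.
180.249/273.656 × 100 = 65.87 wt%.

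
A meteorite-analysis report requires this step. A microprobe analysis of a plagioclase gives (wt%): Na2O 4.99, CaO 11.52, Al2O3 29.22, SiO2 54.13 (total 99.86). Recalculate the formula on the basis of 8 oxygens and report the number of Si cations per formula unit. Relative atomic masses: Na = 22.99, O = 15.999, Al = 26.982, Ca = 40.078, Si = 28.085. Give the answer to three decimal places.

2.445 Si apfu

Na2O (M=61.979): mol = 0.08051; Na = 0.16102, O = 0.08051.
CaO (M=56.077): mol = 0.20543; Ca = 0.20543, O = 0.20543.
Al2O3 (M=101.961): mol = 0.28658; Al = 0.57316, O = 0.85974.
SiO2 (M=60.083): mol = 0.90092; Si = 0.90092, O = 1.80184.
ΣO = 2.94752; factor = 8/ΣO = 2.71415.
Si apfu = 0.90092 × 2.71415 = 2.445.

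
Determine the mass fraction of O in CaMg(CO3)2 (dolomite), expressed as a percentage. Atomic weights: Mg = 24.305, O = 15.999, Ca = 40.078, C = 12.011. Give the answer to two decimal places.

M(CaMg(CO3)2) = 184.399 g/mol.
O contributes 6 × 15.999 = 95.994 g per mole.
95.994/184.399 = 0.5206 → 52.06%.

52.06 mass %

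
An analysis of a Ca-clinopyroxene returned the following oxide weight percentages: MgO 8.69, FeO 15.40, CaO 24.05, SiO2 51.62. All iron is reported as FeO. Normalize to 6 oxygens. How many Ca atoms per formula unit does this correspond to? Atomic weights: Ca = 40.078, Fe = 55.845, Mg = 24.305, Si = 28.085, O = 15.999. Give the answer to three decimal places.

0.998 Ca apfu

MgO: 8.69/40.304 = 0.21561 mol → 0.21561 mol Mg, 0.21561 mol O.
FeO: 15.40/71.844 = 0.21435 mol → 0.21435 mol Fe, 0.21435 mol O.
CaO: 24.05/56.077 = 0.42887 mol → 0.42887 mol Ca, 0.42887 mol O.
SiO2: 51.62/60.083 = 0.85914 mol → 0.85914 mol Si, 1.71828 mol O.
Total oxygen = 2.57711 mol. Normalization factor = 6/2.57711 = 2.32819.
Ca per 6 O = 0.42887 × 2.32819 = 0.998.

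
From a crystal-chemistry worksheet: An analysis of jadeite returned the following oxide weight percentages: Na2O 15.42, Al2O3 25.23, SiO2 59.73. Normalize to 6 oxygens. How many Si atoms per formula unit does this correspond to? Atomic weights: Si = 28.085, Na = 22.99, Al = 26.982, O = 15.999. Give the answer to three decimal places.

2.002 Si apfu

Na2O: 15.42/61.979 = 0.24879 mol → 0.49758 mol Na, 0.24879 mol O.
Al2O3: 25.23/101.961 = 0.24745 mol → 0.49490 mol Al, 0.74235 mol O.
SiO2: 59.73/60.083 = 0.99412 mol → 0.99412 mol Si, 1.98824 mol O.
Total oxygen = 2.97938 mol. Normalization factor = 6/2.97938 = 2.01384.
Si per 6 O = 0.99412 × 2.01384 = 2.002.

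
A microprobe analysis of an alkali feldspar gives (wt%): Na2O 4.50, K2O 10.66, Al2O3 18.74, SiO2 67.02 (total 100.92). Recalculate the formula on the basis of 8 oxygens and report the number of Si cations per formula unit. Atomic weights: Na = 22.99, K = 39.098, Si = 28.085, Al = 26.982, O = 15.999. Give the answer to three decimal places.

Na2O (M=61.979): mol = 0.07261; Na = 0.14522, O = 0.07261.
K2O (M=94.195): mol = 0.11317; K = 0.22634, O = 0.11317.
Al2O3 (M=101.961): mol = 0.18380; Al = 0.36760, O = 0.55140.
SiO2 (M=60.083): mol = 1.11546; Si = 1.11546, O = 2.23092.
ΣO = 2.96810; factor = 8/ΣO = 2.69533.
Si apfu = 1.11546 × 2.69533 = 3.007.

3.007 Si apfu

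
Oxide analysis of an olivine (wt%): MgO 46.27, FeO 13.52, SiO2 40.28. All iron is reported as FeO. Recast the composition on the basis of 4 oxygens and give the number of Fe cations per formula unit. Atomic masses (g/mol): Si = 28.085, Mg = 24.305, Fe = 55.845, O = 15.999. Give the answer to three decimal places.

0.281 Fe apfu

MgO: 46.27/40.304 = 1.14803 mol → 1.14803 mol Mg, 1.14803 mol O.
FeO: 13.52/71.844 = 0.18819 mol → 0.18819 mol Fe, 0.18819 mol O.
SiO2: 40.28/60.083 = 0.67041 mol → 0.67041 mol Si, 1.34082 mol O.
Total oxygen = 2.67704 mol. Normalization factor = 4/2.67704 = 1.49419.
Fe per 4 O = 0.18819 × 1.49419 = 0.281.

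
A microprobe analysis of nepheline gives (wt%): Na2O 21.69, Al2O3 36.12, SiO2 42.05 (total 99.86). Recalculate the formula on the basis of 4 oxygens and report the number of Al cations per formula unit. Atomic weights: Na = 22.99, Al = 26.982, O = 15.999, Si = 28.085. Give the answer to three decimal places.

1.008 Al apfu

Na2O (M=61.979): mol = 0.34996; Na = 0.69992, O = 0.34996.
Al2O3 (M=101.961): mol = 0.35425; Al = 0.70850, O = 1.06275.
SiO2 (M=60.083): mol = 0.69987; Si = 0.69987, O = 1.39974.
ΣO = 2.81245; factor = 4/ΣO = 1.42225.
Al apfu = 0.70850 × 1.42225 = 1.008.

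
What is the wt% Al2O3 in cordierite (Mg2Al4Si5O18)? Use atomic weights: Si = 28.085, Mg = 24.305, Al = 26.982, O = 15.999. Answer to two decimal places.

34.86 wt%

M(Mg2Al4Si5O18) = 584.945 g/mol; M(Al2O3) = 101.961 g/mol.
Moles Al2O3 per formula unit = 4 Al ÷ 2 = 2.0000.
Al2O3 fraction = (2.0000 × 101.961) / 584.945 = 203.922/584.945 = 0.3486.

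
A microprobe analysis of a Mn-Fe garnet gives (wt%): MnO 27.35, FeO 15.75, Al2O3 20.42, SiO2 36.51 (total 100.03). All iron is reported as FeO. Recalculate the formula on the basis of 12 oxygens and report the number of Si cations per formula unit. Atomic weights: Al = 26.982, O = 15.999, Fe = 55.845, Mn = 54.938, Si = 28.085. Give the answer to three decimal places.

MnO (M=70.937): mol = 0.38555; Mn = 0.38555, O = 0.38555.
FeO (M=71.844): mol = 0.21922; Fe = 0.21922, O = 0.21922.
Al2O3 (M=101.961): mol = 0.20027; Al = 0.40054, O = 0.60081.
SiO2 (M=60.083): mol = 0.60766; Si = 0.60766, O = 1.21532.
ΣO = 2.42090; factor = 12/ΣO = 4.95683.
Si apfu = 0.60766 × 4.95683 = 3.012.

3.012 Si apfu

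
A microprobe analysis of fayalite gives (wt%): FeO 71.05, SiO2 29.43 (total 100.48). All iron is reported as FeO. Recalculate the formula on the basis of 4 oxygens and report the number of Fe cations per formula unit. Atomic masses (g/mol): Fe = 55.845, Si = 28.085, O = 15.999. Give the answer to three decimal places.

2.009 Fe apfu

71.05 wt% FeO ÷ 71.844 g/mol = 0.98895 mol, giving 0.98895 Fe and 0.98895 O.
29.43 wt% SiO2 ÷ 60.083 g/mol = 0.48982 mol, giving 0.48982 Si and 0.97964 O.
Oxygen sums to 1.96859; scaling by 4/1.96859 = 2.03191 puts the formula on 4 O.
Fe: 0.98895 × 2.03191 = 2.009 atoms per formula unit.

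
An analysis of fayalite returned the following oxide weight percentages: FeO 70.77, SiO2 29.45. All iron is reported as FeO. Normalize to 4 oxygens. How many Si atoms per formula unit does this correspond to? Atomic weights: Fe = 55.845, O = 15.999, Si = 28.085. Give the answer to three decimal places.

70.77 wt% FeO ÷ 71.844 g/mol = 0.98505 mol, giving 0.98505 Fe and 0.98505 O.
29.45 wt% SiO2 ÷ 60.083 g/mol = 0.49016 mol, giving 0.49016 Si and 0.98032 O.
Oxygen sums to 1.96537; scaling by 4/1.96537 = 2.03524 puts the formula on 4 O.
Si: 0.49016 × 2.03524 = 0.998 atoms per formula unit.

0.998 Si apfu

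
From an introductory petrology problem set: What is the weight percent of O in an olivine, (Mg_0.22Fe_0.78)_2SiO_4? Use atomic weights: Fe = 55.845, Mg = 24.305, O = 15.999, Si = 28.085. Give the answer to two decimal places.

33.70 wt%

M((Mg_0.22Fe_0.78)_2SiO_4) = 189.893 g/mol.
O contributes 4 × 15.999 = 63.996 g per mole.
63.996/189.893 = 0.3370 → 33.70%.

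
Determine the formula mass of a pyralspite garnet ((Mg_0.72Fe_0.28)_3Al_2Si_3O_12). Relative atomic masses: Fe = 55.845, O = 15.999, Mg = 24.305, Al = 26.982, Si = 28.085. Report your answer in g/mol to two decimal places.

M = 2.16×24.305 + 0.84×55.845 + 2×26.982 + 3×28.085 + 12×15.999

429.62 g/mol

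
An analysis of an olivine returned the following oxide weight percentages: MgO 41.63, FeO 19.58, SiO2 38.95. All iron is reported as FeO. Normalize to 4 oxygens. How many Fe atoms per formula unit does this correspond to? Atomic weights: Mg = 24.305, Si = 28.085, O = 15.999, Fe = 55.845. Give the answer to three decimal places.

MgO: 41.63/40.304 = 1.03290 mol → 1.03290 mol Mg, 1.03290 mol O.
FeO: 19.58/71.844 = 0.27253 mol → 0.27253 mol Fe, 0.27253 mol O.
SiO2: 38.95/60.083 = 0.64827 mol → 0.64827 mol Si, 1.29654 mol O.
Total oxygen = 2.60197 mol. Normalization factor = 4/2.60197 = 1.53730.
Fe per 4 O = 0.27253 × 1.53730 = 0.419.

0.419 Fe apfu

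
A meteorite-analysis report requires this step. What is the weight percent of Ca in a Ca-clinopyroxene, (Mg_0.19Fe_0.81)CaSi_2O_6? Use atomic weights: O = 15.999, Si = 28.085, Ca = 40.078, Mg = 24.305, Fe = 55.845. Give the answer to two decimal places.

16.55 weight percent

M((Mg_0.19Fe_0.81)CaSi_2O_6) = 242.094 g/mol.
Ca contributes 1 × 40.078 = 40.078 g per mole.
40.078/242.094 = 0.1655 → 16.55%.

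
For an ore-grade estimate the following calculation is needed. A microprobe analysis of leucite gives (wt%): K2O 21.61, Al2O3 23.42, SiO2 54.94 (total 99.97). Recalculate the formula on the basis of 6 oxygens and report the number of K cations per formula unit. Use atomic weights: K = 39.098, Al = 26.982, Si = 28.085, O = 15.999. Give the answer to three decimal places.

21.61 wt% K2O ÷ 94.195 g/mol = 0.22942 mol, giving 0.45884 K and 0.22942 O.
23.42 wt% Al2O3 ÷ 101.961 g/mol = 0.22970 mol, giving 0.45940 Al and 0.68910 O.
54.94 wt% SiO2 ÷ 60.083 g/mol = 0.91440 mol, giving 0.91440 Si and 1.82880 O.
Oxygen sums to 2.74732; scaling by 6/2.74732 = 2.18395 puts the formula on 6 O.
K: 0.45884 × 2.18395 = 1.002 atoms per formula unit.

1.002 K apfu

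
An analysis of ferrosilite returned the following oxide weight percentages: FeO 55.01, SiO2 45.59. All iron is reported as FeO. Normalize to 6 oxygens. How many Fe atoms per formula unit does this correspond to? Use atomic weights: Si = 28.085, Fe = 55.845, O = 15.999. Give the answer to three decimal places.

FeO: 55.01/71.844 = 0.76569 mol → 0.76569 mol Fe, 0.76569 mol O.
SiO2: 45.59/60.083 = 0.75878 mol → 0.75878 mol Si, 1.51756 mol O.
Total oxygen = 2.28325 mol. Normalization factor = 6/2.28325 = 2.62783.
Fe per 6 O = 0.76569 × 2.62783 = 2.012.

2.012 Fe apfu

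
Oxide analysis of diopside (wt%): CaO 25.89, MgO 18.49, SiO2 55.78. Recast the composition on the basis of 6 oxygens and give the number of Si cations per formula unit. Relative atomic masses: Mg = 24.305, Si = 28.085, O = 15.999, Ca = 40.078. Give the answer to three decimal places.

CaO: 25.89/56.077 = 0.46169 mol → 0.46169 mol Ca, 0.46169 mol O.
MgO: 18.49/40.304 = 0.45876 mol → 0.45876 mol Mg, 0.45876 mol O.
SiO2: 55.78/60.083 = 0.92838 mol → 0.92838 mol Si, 1.85676 mol O.
Total oxygen = 2.77721 mol. Normalization factor = 6/2.77721 = 2.16044.
Si per 6 O = 0.92838 × 2.16044 = 2.006.

2.006 Si apfu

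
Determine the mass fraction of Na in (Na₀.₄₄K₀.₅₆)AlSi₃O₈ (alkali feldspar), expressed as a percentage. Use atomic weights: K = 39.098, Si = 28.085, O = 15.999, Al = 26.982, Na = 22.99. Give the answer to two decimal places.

M((Na₀.₄₄K₀.₅₆)AlSi₃O₈) = 271.239 g/mol.
Na contributes 0.44 × 22.99 = 10.116 g per mole.
10.116/271.239 = 0.0373 → 3.73%.

3.73 weight percent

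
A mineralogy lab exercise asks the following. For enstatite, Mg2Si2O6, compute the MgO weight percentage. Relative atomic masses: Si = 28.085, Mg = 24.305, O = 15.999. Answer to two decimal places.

40.15 wt%

Formula mass = 200.774 g/mol.
2 Mg → 2.0000 mol MgO per formula unit; M(MgO) = 40.304, so MgO mass = 80.608 g.
80.608/200.774 × 100 = 40.15 wt%.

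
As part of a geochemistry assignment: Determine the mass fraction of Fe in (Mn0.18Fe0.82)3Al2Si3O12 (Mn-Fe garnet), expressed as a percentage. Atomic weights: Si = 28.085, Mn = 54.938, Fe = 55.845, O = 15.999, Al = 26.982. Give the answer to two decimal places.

27.63 mass %

Molar mass of (Mn0.18Fe0.82)3Al2Si3O12: 0.54×54.938 + 2.46×55.845 + 2×26.982 + 3×28.085 + 12×15.999 = 497.252 g/mol.
Mass of Fe per formula unit: 2.46 × 55.845 = 137.379 g.
Weight fraction Fe = 137.379 / 497.252 = 0.2763.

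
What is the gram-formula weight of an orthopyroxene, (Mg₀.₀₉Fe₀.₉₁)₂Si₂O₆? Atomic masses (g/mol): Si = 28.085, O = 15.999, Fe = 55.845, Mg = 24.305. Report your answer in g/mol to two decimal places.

258.18 g/mol

Mg: 0.18 × 24.305 = 4.3749
Fe: 1.82 × 55.845 = 101.6379
Si: 2 × 28.085 = 56.1700
O: 6 × 15.999 = 95.9940
Summing the contributions gives the formula mass.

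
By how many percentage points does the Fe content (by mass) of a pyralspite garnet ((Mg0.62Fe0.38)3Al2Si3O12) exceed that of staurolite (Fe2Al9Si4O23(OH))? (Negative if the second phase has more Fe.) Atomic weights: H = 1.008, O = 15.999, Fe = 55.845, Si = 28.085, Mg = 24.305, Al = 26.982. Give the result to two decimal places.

1.39 percentage points

M((Mg0.62Fe0.38)3Al2Si3O12) = 439.078 g/mol, so wt% Fe = 63.663/439.078 × 100 = 14.50%.
M(Fe2Al9Si4O23(OH)) = 851.852 g/mol, so wt% Fe = 111.690/851.852 × 100 = 13.11%.
14.50 − 13.11 = 1.39 pp.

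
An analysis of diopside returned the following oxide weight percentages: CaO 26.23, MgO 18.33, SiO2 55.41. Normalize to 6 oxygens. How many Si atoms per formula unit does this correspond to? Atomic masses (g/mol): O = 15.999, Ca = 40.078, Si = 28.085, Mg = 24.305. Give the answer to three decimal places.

CaO (M=56.077): mol = 0.46775; Ca = 0.46775, O = 0.46775.
MgO (M=40.304): mol = 0.45479; Mg = 0.45479, O = 0.45479.
SiO2 (M=60.083): mol = 0.92222; Si = 0.92222, O = 1.84444.
ΣO = 2.76698; factor = 6/ΣO = 2.16843.
Si apfu = 0.92222 × 2.16843 = 2.000.

2.000 Si apfu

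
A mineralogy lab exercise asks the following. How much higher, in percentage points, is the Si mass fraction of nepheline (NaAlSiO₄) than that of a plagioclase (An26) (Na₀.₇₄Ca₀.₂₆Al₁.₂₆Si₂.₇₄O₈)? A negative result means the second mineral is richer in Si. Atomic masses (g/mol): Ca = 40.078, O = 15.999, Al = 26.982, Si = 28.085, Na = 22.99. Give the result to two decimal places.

-9.12 percentage points

Si in NaAlSiO₄: molar mass 142.053 g/mol; 1×28.085 = 28.085 g → 19.77 wt%.
Si in Na₀.₇₄Ca₀.₂₆Al₁.₂₆Si₂.₇₄O₈: molar mass 266.375 g/mol; 2.74×28.085 = 76.953 g → 28.89 wt%.
Difference = 19.77 − 28.89 = -9.12 percentage points.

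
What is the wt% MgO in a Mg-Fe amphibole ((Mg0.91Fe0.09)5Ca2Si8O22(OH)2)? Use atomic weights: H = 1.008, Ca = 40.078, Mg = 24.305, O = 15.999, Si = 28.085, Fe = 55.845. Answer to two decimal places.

Formula mass = 826.546 g/mol.
4.55 Mg → 4.5500 mol MgO per formula unit; M(MgO) = 40.304, so MgO mass = 183.383 g.
183.383/826.546 × 100 = 22.19 wt%.

22.19 wt%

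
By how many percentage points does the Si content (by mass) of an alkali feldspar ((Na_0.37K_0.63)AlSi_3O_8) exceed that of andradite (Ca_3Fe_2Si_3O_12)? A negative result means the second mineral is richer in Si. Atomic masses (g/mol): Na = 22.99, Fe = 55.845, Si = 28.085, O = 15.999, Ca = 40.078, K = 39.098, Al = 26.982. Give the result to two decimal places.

14.35 percentage points

M((Na_0.37K_0.63)AlSi_3O_8) = 272.367 g/mol, so wt% Si = 84.255/272.367 × 100 = 30.93%.
M(Ca_3Fe_2Si_3O_12) = 508.167 g/mol, so wt% Si = 84.255/508.167 × 100 = 16.58%.
30.93 − 16.58 = 14.35 pp.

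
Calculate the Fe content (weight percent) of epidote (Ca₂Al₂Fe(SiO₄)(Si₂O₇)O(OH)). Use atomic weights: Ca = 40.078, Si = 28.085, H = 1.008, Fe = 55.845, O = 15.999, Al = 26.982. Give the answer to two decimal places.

M(Ca₂Al₂Fe(SiO₄)(Si₂O₇)O(OH)) = 483.215 g/mol.
Fe contributes 1 × 55.845 = 55.845 g per mole.
55.845/483.215 = 0.1156 → 11.56%.

11.56 weight percent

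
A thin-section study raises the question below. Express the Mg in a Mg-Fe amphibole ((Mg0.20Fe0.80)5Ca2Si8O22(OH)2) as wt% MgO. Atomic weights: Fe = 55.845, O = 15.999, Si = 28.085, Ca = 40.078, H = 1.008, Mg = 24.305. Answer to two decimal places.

M((Mg0.20Fe0.80)5Ca2Si8O22(OH)2) = 938.513 g/mol; M(MgO) = 40.304 g/mol.
Moles MgO per formula unit = 1 Mg ÷ 1 = 1.0000.
MgO fraction = (1.0000 × 40.304) / 938.513 = 40.304/938.513 = 0.0429.

4.29 wt%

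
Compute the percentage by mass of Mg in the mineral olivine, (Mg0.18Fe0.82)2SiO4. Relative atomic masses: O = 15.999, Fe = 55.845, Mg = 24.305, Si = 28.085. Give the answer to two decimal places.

M((Mg0.18Fe0.82)2SiO4) = 192.417 g/mol.
Mg contributes 0.36 × 24.305 = 8.750 g per mole.
8.750/192.417 = 0.0455 → 4.55%.

4.55 mass %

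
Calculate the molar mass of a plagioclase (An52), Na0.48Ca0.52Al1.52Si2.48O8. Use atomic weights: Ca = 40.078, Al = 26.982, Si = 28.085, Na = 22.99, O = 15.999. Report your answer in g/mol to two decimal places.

M = 0.48*22.99 + 0.52*40.078 + 1.52*26.982 + 2.48*28.085 + 8*15.999

270.53 g/mol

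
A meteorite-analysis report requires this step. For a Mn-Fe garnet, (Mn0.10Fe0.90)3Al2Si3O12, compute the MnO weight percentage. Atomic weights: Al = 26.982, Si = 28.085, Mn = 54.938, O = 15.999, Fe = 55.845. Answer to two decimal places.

Formula mass = 497.470 g/mol.
0.30 Mn → 0.3000 mol MnO per formula unit; M(MnO) = 70.937, so MnO mass = 21.281 g.
21.281/497.470 × 100 = 4.28 wt%.

4.28 wt%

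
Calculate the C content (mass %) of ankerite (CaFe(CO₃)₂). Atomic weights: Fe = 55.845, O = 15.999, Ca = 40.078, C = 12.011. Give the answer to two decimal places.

Formula mass = 1·40.078 + 1·55.845 + 2·12.011 + 6·15.999 = 215.939 g/mol, of which 24.022 g is C.
So C makes up 24.022/215.939 = 0.1112 of the mass, i.e. 11.12%.

11.12 mass %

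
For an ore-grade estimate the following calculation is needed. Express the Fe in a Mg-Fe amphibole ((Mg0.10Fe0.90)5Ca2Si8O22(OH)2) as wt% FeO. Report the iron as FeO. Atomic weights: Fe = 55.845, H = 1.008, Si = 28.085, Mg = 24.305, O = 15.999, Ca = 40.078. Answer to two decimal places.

Formula mass = 954.283 g/mol.
4.50 Fe → 4.5000 mol FeO per formula unit; M(FeO) = 71.844, so FeO mass = 323.298 g.
323.298/954.283 × 100 = 33.88 wt%.

33.88 wt%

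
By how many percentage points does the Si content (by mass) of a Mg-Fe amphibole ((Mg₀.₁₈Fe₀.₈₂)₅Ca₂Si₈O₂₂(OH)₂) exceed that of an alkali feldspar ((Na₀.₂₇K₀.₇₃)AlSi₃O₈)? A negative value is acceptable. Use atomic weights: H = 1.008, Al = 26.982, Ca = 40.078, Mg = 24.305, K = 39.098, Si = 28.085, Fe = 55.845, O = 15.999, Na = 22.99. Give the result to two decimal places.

First mineral: 224.680 g Si in 941.667 g formula = 23.86 wt% Si.
Second mineral: 84.255 g Si in 273.978 g formula = 30.75 wt% Si.
23.86% − 30.75% gives a difference of -6.89 percentage points.

-6.89 percentage points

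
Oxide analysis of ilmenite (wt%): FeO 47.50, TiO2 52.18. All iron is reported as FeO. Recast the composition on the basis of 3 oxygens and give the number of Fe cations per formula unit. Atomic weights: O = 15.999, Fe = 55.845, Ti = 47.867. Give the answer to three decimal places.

1.008 Fe apfu

FeO (M=71.844): mol = 0.66115; Fe = 0.66115, O = 0.66115.
TiO2 (M=79.865): mol = 0.65335; Ti = 0.65335, O = 1.30670.
ΣO = 1.96785; factor = 3/ΣO = 1.52451.
Fe apfu = 0.66115 × 1.52451 = 1.008.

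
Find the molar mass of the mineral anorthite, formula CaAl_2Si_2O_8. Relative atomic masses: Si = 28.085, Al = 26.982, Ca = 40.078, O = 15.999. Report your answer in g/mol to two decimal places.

278.20 g/mol

Ca: 1 × 40.078 = 40.0780
Al: 2 × 26.982 = 53.9640
Si: 2 × 28.085 = 56.1700
O: 8 × 15.999 = 127.9920
Summing the contributions gives the formula mass.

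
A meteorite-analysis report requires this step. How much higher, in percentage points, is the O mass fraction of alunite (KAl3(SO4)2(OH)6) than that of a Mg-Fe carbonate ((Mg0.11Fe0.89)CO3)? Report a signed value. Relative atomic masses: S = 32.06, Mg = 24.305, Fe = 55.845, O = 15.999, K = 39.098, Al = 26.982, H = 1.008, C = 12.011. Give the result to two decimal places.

11.37 percentage points

O in KAl3(SO4)2(OH)6: molar mass 414.198 g/mol; 14×15.999 = 223.986 g → 54.08 wt%.
O in (Mg0.11Fe0.89)CO3: molar mass 112.384 g/mol; 3×15.999 = 47.997 g → 42.71 wt%.
Difference = 54.08 − 42.71 = 11.37 percentage points.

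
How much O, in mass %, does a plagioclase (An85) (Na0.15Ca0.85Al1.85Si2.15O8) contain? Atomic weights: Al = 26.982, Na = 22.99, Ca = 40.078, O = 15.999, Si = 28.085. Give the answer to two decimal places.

46.41 mass %

M(Na0.15Ca0.85Al1.85Si2.15O8) = 275.806 g/mol.
O contributes 8 × 15.999 = 127.992 g per mole.
127.992/275.806 = 0.4641 → 46.41%.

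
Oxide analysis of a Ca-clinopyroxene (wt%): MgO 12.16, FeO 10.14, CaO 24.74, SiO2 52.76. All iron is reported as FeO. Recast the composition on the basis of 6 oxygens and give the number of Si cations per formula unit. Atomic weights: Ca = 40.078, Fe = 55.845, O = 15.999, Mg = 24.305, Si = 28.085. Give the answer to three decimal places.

MgO (M=40.304): mol = 0.30171; Mg = 0.30171, O = 0.30171.
FeO (M=71.844): mol = 0.14114; Fe = 0.14114, O = 0.14114.
CaO (M=56.077): mol = 0.44118; Ca = 0.44118, O = 0.44118.
SiO2 (M=60.083): mol = 0.87812; Si = 0.87812, O = 1.75624.
ΣO = 2.64027; factor = 6/ΣO = 2.27249.
Si apfu = 0.87812 × 2.27249 = 1.996.

1.996 Si apfu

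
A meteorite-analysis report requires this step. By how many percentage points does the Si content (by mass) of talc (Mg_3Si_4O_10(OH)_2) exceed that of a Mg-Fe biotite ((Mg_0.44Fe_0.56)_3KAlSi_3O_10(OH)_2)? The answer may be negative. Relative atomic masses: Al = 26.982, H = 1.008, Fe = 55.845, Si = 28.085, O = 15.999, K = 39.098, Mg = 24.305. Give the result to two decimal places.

11.70 percentage points

Si in Mg_3Si_4O_10(OH)_2: molar mass 379.259 g/mol; 4×28.085 = 112.340 g → 29.62 wt%.
Si in (Mg_0.44Fe_0.56)_3KAlSi_3O_10(OH)_2: molar mass 470.241 g/mol; 3×28.085 = 84.255 g → 17.92 wt%.
Difference = 29.62 − 17.92 = 11.70 percentage points.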